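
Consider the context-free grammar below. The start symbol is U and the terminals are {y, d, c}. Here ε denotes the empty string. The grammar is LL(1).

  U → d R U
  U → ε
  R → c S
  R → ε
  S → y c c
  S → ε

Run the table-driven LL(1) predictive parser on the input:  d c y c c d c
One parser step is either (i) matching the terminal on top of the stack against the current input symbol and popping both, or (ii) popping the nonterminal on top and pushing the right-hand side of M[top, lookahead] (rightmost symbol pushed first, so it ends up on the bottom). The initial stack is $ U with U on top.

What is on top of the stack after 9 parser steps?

     Stack      Input            Action
  1  $ U        d c y c c d c $  expand U → d R U
  2  $ U R d    d c y c c d c $  match d
  3  $ U R      c y c c d c $    expand R → c S
  4  $ U S c    c y c c d c $    match c
  5  $ U S      y c c d c $      expand S → y c c
  6  $ U c c y  y c c d c $      match y
  7  $ U c c    c c d c $        match c
  8  $ U c      c d c $          match c
  9  $ U        d c $            expand U → d R U
Stack after step 9: $ U R d (top = d).

d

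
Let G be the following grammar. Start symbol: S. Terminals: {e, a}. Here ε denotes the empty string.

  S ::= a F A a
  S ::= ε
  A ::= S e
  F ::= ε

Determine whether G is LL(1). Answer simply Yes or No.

Yes

FIRST(S) = {ε, a}
FIRST(A) = {a, e}
FIRST(F) = {ε}
FOLLOW(S) = {$, e}
FOLLOW(A) = {a}
FOLLOW(F) = {a, e}
Each cell of M receives at most one production.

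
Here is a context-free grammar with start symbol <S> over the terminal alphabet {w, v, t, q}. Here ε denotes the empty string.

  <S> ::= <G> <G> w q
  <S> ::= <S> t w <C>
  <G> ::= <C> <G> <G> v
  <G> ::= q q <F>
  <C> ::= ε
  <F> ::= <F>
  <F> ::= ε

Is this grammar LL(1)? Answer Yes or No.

FIRST(<S>) = {q}
FIRST(<G>) = {q}
FIRST(<C>) = {ε}
FIRST(<F>) = {ε}
FOLLOW(<S>) = {$, t}
FOLLOW(<G>) = {q, v, w}
FOLLOW(<C>) = {$, q, t}
FOLLOW(<F>) = {q, v, w}
Cell M[<F>, q] receives both <F> ::= <F> and <F> ::= ε — the grammar is not LL(1).

No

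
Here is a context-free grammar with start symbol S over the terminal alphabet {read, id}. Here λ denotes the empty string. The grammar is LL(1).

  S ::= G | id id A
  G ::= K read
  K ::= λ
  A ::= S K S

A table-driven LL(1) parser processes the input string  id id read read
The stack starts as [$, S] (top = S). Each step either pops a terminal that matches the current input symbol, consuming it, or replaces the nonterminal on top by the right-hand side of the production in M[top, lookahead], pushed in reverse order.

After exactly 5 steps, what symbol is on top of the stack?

     Stack      Input              Action
  1  $ S        id id read read $  expand S ::= id id A
  2  $ A id id  id id read read $  match id
  3  $ A id     id read read $     match id
  4  $ A        read read $        expand A ::= S K S
  5  $ S K S    read read $        expand S ::= G
Stack after step 5: $ S K G (top = G).

G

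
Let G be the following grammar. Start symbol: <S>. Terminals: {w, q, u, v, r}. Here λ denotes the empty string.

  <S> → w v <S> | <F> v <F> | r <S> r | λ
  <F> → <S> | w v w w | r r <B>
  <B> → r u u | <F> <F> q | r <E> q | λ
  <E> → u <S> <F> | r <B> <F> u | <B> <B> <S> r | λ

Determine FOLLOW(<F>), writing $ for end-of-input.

{$, q, r, u, v, w}

FIRST(<S>): from <S>→w v <S> we get {w}; from <S>→<F> v <F> we get {r, v, w}; from <S>→r <S> r we get {r}; from <S>→λ we get {λ}. So FIRST(<S>) = {λ, r, v, w}.
FIRST(<F>): from <F>→<S> we get {λ, r, v, w}; from <F>→w v w w we get {w}; from <F>→r r <B> we get {r}. So FIRST(<F>) = {λ, r, v, w}.
FIRST(<B>): from <B>→r u u we get {r}; from <B>→<F> <F> q we get {q, r, v, w}; from <B>→r <E> q we get {r}; from <B>→λ we get {λ}. So FIRST(<B>) = {λ, q, r, v, w}.
FIRST(<E>): from <E>→u <S> <F> we get {u}; from <E>→r <B> <F> u we get {r}; from <E>→<B> <B> <S> r we get {q, r, v, w}; from <E>→λ we get {λ}. So FIRST(<E>) = {λ, q, r, u, v, w}.
FOLLOW(<S>) includes $ since <S> is the start symbol.
FOLLOW(<E>): in <B>→r <E> q, <E> is followed by q with FIRST {q}. Thus FOLLOW(<E>) = {q}.
FOLLOW(<S>): in <S>→w v <S>, the suffix after <S> is empty (adds nothing new); in <S>→r <S> r, <S> is followed by r with FIRST {r}; in <F>→<S>, the suffix after <S> is empty, so FOLLOW(<S>) ⊇ FOLLOW(<F>) = {$, q, r, u, v, w}; in <E>→u <S> <F>, <S> is followed by <F> with FIRST {λ, r, v, w}; in <E>→u <S> <F>, the suffix after <S> is nullable, so FOLLOW(<S>) ⊇ FOLLOW(<E>) = {q}; in <E>→<B> <B> <S> r, <S> is followed by r with FIRST {r}. Thus FOLLOW(<S>) = {$, q, r, u, v, w}.
FOLLOW(<F>): in <S>→<F> v <F> (occurrence 1), <F> is followed by v <F> with FIRST {v}; in <S>→<F> v <F> (occurrence 2), the suffix after <F> is empty, so FOLLOW(<F>) ⊇ FOLLOW(<S>) = {$, q, r, u, v, w}; in <B>→<F> <F> q (occurrence 1), <F> is followed by <F> q with FIRST {q, r, v, w}; in <B>→<F> <F> q (occurrence 2), <F> is followed by q with FIRST {q}; in <E>→u <S> <F>, the suffix after <F> is empty, so FOLLOW(<F>) ⊇ FOLLOW(<E>) = {q}; in <E>→r <B> <F> u, <F> is followed by u with FIRST {u}. Thus FOLLOW(<F>) = {$, q, r, u, v, w}.
FOLLOW(<B>): in <F>→r r <B>, the suffix after <B> is empty, so FOLLOW(<B>) ⊇ FOLLOW(<F>) = {$, q, r, u, v, w}; in <E>→r <B> <F> u, <B> is followed by <F> u with FIRST {r, u, v, w}; in <E>→<B> <B> <S> r (occurrence 1), <B> is followed by <B> <S> r with FIRST {q, r, v, w}; in <E>→<B> <B> <S> r (occurrence 2), <B> is followed by <S> r with FIRST {r, v, w}. Thus FOLLOW(<B>) = {$, q, r, u, v, w}.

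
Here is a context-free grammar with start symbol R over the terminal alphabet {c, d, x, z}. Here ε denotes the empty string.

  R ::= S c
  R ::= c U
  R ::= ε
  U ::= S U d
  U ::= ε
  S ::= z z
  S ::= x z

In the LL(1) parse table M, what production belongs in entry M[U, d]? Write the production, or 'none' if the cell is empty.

FIRST(S): from S::=z z we get {z}; from S::=x z we get {x}. So FIRST(S) = {x, z}.
FIRST(R): from R::=S c we get {x, z}; from R::=c U we get {c}; from R::=ε we get {ε}. So FIRST(R) = {ε, c, x, z}.
FIRST(U): from U::=S U d we get {x, z}; from U::=ε we get {ε}. So FIRST(U) = {ε, x, z}.
FOLLOW(R) includes $ since R is the start symbol.
FOLLOW(R): R appears on no right-hand side. Thus FOLLOW(R) = {$}.
FOLLOW(U): in R::=c U, the suffix after U is empty, so FOLLOW(U) ⊇ FOLLOW(R) = {$}; in U::=S U d, U is followed by d with FIRST {d}. Thus FOLLOW(U) = {$, d}.
For U ::= S U d: FIRST(S U d) = {x, z}, so it goes in M[U, t] for t ∈ {x, z}.
For U ::= ε: FIRST(ε) = {ε}, so it goes in M[U, t] for t ∈ {}; since ε ∈ FIRST, also for every t ∈ FOLLOW(U) = {$, d}.

U ::= ε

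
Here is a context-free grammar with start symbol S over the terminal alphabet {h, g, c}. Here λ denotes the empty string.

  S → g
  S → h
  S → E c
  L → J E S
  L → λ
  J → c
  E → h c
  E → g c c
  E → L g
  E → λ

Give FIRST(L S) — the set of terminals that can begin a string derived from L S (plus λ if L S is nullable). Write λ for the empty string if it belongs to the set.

FIRST(J) = {c}
FIRST(L) = {λ, c}  (via J E S)
FIRST(E) = {λ, c, g, h}  (via L g)
FIRST(S) = {c, g, h}  (via E c)
FIRST(L S): take FIRST of each symbol in turn, carrying on past any symbol whose FIRST contains λ; result {c, g, h}.

{c, g, h}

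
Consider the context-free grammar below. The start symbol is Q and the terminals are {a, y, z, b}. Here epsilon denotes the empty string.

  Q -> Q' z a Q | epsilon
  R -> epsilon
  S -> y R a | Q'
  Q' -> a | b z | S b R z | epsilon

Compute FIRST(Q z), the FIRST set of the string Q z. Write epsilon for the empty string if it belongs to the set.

{a, b, y, z}

FIRST(R) = {epsilon}
FIRST(Q) = {epsilon, a, b, y, z}  (via Q' z a Q)
FIRST(S) = {epsilon, a, b, y}  (via Q')
FIRST(Q') = {epsilon, a, b, y}  (via S b R z)
FIRST(Q z): take FIRST of each symbol in turn, carrying on past any symbol whose FIRST contains epsilon; result {a, b, y, z}.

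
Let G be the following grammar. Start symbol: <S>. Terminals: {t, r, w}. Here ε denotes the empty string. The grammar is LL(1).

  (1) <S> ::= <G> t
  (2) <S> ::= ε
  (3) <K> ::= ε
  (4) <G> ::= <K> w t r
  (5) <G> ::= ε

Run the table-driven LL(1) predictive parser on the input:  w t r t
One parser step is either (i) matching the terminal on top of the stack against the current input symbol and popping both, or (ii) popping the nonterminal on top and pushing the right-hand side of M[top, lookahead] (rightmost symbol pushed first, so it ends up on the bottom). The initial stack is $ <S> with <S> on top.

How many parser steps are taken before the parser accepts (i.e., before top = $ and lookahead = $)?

step 1: stack=$ <S>  input=w t r t $  — expand <S> ::= <G> t
step 2: stack=$ t <G>  input=w t r t $  — expand <G> ::= <K> w t r
step 3: stack=$ t r t w <K>  input=w t r t $  — expand <K> ::= ε
step 4: stack=$ t r t w  input=w t r t $  — match w
step 5: stack=$ t r t  input=t r t $  — match t
step 6: stack=$ t r  input=r t $  — match r
step 7: stack=$ t  input=t $  — match t
Accept reached after 7 steps.

7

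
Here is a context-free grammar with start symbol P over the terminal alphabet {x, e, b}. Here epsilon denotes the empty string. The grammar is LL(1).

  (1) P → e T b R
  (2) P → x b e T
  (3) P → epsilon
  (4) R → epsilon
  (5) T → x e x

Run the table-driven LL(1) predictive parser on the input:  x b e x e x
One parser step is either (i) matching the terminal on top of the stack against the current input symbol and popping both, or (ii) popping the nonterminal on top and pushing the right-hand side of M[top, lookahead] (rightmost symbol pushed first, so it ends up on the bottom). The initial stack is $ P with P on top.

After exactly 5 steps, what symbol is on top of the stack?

     Stack      Input          Action
  1  $ P        x b e x e x $  expand P → x b e T
  2  $ T e b x  x b e x e x $  match x
  3  $ T e b    b e x e x $    match b
  4  $ T e      e x e x $      match e
  5  $ T        x e x $        expand T → x e x
Stack after step 5: $ x e x (top = x).

x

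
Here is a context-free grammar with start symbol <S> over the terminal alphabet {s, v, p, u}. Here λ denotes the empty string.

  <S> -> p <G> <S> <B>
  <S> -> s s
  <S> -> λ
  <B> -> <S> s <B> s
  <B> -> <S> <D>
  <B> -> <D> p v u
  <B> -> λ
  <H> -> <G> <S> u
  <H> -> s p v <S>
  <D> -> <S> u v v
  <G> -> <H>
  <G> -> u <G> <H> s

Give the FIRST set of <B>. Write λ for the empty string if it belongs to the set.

FIRST(<S>) = {λ, p, s}
FIRST(<D>) = {p, s, u}  (via <S> u v v)
FIRST(<B>) = {λ, p, s, u}  (via <S> s <B> s, <S> <D>, <D> p v u)
FIRST(<H>) = {s, u}  (via <G> <S> u)
FIRST(<G>) = {s, u}  (via <H>)

{λ, p, s, u}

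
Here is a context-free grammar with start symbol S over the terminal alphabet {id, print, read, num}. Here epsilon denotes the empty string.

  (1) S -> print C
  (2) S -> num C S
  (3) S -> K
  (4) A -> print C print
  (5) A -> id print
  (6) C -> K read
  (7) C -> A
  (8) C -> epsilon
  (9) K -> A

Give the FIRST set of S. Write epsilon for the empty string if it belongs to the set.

{id, num, print}

FIRST(A): from A->print C print we get {print}; from A->id print we get {id}. So FIRST(A) = {id, print}.
FIRST(K): from K->A we get {id, print}. So FIRST(K) = {id, print}.
FIRST(S): from S->print C we get {print}; from S->num C S we get {num}; from S->K we get {id, print}. So FIRST(S) = {id, num, print}.
FIRST(C): from C->K read we get {id, print}; from C->A we get {id, print}; from C->epsilon we get {epsilon}. So FIRST(C) = {epsilon, id, print}.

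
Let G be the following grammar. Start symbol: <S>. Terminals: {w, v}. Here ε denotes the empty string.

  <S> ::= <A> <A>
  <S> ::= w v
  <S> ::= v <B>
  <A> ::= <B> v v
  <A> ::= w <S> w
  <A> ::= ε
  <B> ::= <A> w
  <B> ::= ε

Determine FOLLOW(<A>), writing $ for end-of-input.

{$, v, w}

FIRST(<S>) = {ε, v, w}  (via <A> <A>)
FIRST(<A>) = {ε, v, w}  (via <B> v v)
FIRST(<B>) = {ε, v, w}  (via <A> w)
FOLLOW(<S>) includes $ since <S> is the start symbol.
FOLLOW(<S>): in <A>::=w <S> w, <S> is followed by w with FIRST {w}. Thus FOLLOW(<S>) = {$, w}.
FOLLOW(<A>): in <S>::=<A> <A> (occurrence 1), <A> is followed by <A> with FIRST {ε, v, w}; in <S>::=<A> <A> (occurrence 1), the suffix after <A> is nullable, so FOLLOW(<A>) ⊇ FOLLOW(<S>) = {$, w}; in <S>::=<A> <A> (occurrence 2), the suffix after <A> is empty, so FOLLOW(<A>) ⊇ FOLLOW(<S>) = {$, w}; in <B>::=<A> w, <A> is followed by w with FIRST {w}. Thus FOLLOW(<A>) = {$, v, w}.
FOLLOW(<B>): in <S>::=v <B>, the suffix after <B> is empty, so FOLLOW(<B>) ⊇ FOLLOW(<S>) = {$, w}; in <A>::=<B> v v, <B> is followed by v v with FIRST {v}. Thus FOLLOW(<B>) = {$, v, w}.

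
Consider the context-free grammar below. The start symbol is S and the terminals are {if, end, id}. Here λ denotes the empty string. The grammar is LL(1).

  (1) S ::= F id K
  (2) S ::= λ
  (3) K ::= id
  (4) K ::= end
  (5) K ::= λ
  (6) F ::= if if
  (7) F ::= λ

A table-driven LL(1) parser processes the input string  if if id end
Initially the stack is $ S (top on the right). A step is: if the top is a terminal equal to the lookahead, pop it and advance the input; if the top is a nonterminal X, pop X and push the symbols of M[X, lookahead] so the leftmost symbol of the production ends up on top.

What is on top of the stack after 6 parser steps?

     Stack         Input           Action
  1  $ S           if if id end $  expand S ::= F id K
  2  $ K id F      if if id end $  expand F ::= if if
  3  $ K id if if  if if id end $  match if
  4  $ K id if     if id end $     match if
  5  $ K id        id end $        match id
  6  $ K           end $           expand K ::= end
Stack after step 6: $ end (top = end).

end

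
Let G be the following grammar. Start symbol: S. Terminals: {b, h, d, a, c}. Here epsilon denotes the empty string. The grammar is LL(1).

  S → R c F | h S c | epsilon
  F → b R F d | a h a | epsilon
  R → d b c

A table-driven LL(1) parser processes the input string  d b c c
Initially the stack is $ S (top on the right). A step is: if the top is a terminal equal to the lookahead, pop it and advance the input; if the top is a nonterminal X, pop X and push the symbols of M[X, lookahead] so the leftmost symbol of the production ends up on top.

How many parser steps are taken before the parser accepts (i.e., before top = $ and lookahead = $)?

     Stack        Input      Action
  1  $ S          d b c c $  expand S → R c F
  2  $ F c R      d b c c $  expand R → d b c
  3  $ F c c b d  d b c c $  match d
  4  $ F c c b    b c c $    match b
  5  $ F c c      c c $      match c
  6  $ F c        c $        match c
  7  $ F          $          expand F → epsilon
Accept reached after 7 steps.

7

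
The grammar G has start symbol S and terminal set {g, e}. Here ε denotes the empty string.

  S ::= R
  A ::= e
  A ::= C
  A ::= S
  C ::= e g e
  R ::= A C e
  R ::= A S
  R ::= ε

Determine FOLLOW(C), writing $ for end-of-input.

{$, e}

FIRST(C) = {e}
FIRST(S) = {ε, e}  (via R)
FIRST(A) = {ε, e}  (via C, S)
FIRST(R) = {ε, e}  (via A C e, A S)
FOLLOW(S) includes $ since S is the start symbol.
FOLLOW(S): in A::=S, the suffix after S is empty, so FOLLOW(S) ⊇ FOLLOW(A) = {$, e}; in R::=A S, the suffix after S is empty, so FOLLOW(S) ⊇ FOLLOW(R) = {$, e}. Thus FOLLOW(S) = {$, e}.
FOLLOW(R): in S::=R, the suffix after R is empty, so FOLLOW(R) ⊇ FOLLOW(S) = {$, e}. Thus FOLLOW(R) = {$, e}.
FOLLOW(A): in R::=A C e, A is followed by C e with FIRST {e}; in R::=A S, A is followed by S with FIRST {ε, e}; in R::=A S, the suffix after A is nullable, so FOLLOW(A) ⊇ FOLLOW(R) = {$, e}. Thus FOLLOW(A) = {$, e}.
FOLLOW(C): in A::=C, the suffix after C is empty, so FOLLOW(C) ⊇ FOLLOW(A) = {$, e}; in R::=A C e, C is followed by e with FIRST {e}. Thus FOLLOW(C) = {$, e}.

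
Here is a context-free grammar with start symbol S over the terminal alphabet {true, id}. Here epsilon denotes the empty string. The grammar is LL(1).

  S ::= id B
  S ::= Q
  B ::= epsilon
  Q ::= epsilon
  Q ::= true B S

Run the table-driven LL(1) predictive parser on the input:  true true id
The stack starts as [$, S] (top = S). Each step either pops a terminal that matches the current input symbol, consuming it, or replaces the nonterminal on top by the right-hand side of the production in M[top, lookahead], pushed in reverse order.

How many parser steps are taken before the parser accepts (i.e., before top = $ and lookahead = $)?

step 1: stack=$ S  input=true true id $  — expand S ::= Q
step 2: stack=$ Q  input=true true id $  — expand Q ::= true B S
step 3: stack=$ S B true  input=true true id $  — match true
step 4: stack=$ S B  input=true id $  — expand B ::= epsilon
step 5: stack=$ S  input=true id $  — expand S ::= Q
step 6: stack=$ Q  input=true id $  — expand Q ::= true B S
step 7: stack=$ S B true  input=true id $  — match true
step 8: stack=$ S B  input=id $  — expand B ::= epsilon
step 9: stack=$ S  input=id $  — expand S ::= id B
step 10: stack=$ B id  input=id $  — match id
step 11: stack=$ B  input=$  — expand B ::= epsilon
Accept reached after 11 steps.

11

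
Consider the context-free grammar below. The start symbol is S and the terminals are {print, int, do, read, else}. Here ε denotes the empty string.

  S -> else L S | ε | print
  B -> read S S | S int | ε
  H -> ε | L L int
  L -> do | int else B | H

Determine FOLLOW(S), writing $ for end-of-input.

{$, do, else, int, print}

FIRST(S): from S->else L S we get {else}; from S->ε we get {ε}; from S->print we get {print}. So FIRST(S) = {ε, else, print}.
FIRST(B): from B->read S S we get {read}; from B->S int we get {else, int, print}; from B->ε we get {ε}. So FIRST(B) = {ε, else, int, print, read}.
FIRST(H): from H->ε we get {ε}; from H->L L int we get {do, int}. So FIRST(H) = {ε, do, int}.
FIRST(L): from L->do we get {do}; from L->int else B we get {int}; from L->H we get {ε, do, int}. So FIRST(L) = {ε, do, int}.
FOLLOW(S) includes $ since S is the start symbol.
FOLLOW(S): in S->else L S, the suffix after S is empty (adds nothing new); in B->read S S (occurrence 1), S is followed by S with FIRST {ε, else, print}; in B->read S S (occurrence 1), the suffix after S is nullable, so FOLLOW(S) ⊇ FOLLOW(B) = {$, do, else, int, print}; in B->read S S (occurrence 2), the suffix after S is empty, so FOLLOW(S) ⊇ FOLLOW(B) = {$, do, else, int, print}; in B->S int, S is followed by int with FIRST {int}. Thus FOLLOW(S) = {$, do, else, int, print}.
FOLLOW(L): in S->else L S, L is followed by S with FIRST {ε, else, print}; in S->else L S, the suffix after L is nullable, so FOLLOW(L) ⊇ FOLLOW(S) = {$, do, else, int, print}; in H->L L int (occurrence 1), L is followed by L int with FIRST {do, int}; in H->L L int (occurrence 2), L is followed by int with FIRST {int}. Thus FOLLOW(L) = {$, do, else, int, print}.
FOLLOW(B): in L->int else B, the suffix after B is empty, so FOLLOW(B) ⊇ FOLLOW(L) = {$, do, else, int, print}. Thus FOLLOW(B) = {$, do, else, int, print}.
FOLLOW(H): in L->H, the suffix after H is empty, so FOLLOW(H) ⊇ FOLLOW(L) = {$, do, else, int, print}. Thus FOLLOW(H) = {$, do, else, int, print}.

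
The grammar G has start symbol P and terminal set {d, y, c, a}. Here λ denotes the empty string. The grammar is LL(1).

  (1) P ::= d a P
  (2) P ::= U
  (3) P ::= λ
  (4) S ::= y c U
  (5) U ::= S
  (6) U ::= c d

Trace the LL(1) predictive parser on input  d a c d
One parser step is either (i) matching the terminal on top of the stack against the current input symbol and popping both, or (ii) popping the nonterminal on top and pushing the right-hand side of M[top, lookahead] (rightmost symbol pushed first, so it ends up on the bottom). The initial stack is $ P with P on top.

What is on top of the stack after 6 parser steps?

step 1: stack=$ P  input=d a c d $  — expand P ::= d a P
step 2: stack=$ P a d  input=d a c d $  — match d
step 3: stack=$ P a  input=a c d $  — match a
step 4: stack=$ P  input=c d $  — expand P ::= U
step 5: stack=$ U  input=c d $  — expand U ::= c d
step 6: stack=$ d c  input=c d $  — match c
Stack after step 6: $ d (top = d).

d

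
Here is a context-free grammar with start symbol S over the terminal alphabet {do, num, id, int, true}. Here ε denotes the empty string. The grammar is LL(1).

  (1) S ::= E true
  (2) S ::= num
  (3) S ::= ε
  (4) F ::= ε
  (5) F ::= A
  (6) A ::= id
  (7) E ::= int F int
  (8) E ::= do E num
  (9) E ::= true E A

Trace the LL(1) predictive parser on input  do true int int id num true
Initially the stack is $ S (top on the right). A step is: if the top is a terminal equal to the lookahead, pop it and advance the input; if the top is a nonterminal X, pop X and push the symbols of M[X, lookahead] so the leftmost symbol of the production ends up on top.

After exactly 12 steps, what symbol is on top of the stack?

true

step 1: stack=$ S  input=do true int int id num true $  — expand S ::= E true
step 2: stack=$ true E  input=do true int int id num true $  — expand E ::= do E num
step 3: stack=$ true num E do  input=do true int int id num true $  — match do
step 4: stack=$ true num E  input=true int int id num true $  — expand E ::= true E A
step 5: stack=$ true num A E true  input=true int int id num true $  — match true
step 6: stack=$ true num A E  input=int int id num true $  — expand E ::= int F int
step 7: stack=$ true num A int F int  input=int int id num true $  — match int
step 8: stack=$ true num A int F  input=int id num true $  — expand F ::= ε
step 9: stack=$ true num A int  input=int id num true $  — match int
step 10: stack=$ true num A  input=id num true $  — expand A ::= id
step 11: stack=$ true num id  input=id num true $  — match id
step 12: stack=$ true num  input=num true $  — match num
Stack after step 12: $ true (top = true).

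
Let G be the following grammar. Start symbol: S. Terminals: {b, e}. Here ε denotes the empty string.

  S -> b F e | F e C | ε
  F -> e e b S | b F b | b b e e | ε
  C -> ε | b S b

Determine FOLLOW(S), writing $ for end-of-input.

{$, b, e}

FIRST(F) = {ε, b, e}
FIRST(C) = {ε, b}
FIRST(S) = {ε, b, e}  (via F e C)
FOLLOW(S) includes $ since S is the start symbol.
FOLLOW(F): in S->b F e, F is followed by e with FIRST {e}; in S->F e C, F is followed by e C with FIRST {e}; in F->b F b, F is followed by b with FIRST {b}. Thus FOLLOW(F) = {b, e}.
FOLLOW(S): in F->e e b S, the suffix after S is empty, so FOLLOW(S) ⊇ FOLLOW(F) = {b, e}; in C->b S b, S is followed by b with FIRST {b}. Thus FOLLOW(S) = {$, b, e}.
FOLLOW(C): in S->F e C, the suffix after C is empty, so FOLLOW(C) ⊇ FOLLOW(S) = {$, b, e}. Thus FOLLOW(C) = {$, b, e}.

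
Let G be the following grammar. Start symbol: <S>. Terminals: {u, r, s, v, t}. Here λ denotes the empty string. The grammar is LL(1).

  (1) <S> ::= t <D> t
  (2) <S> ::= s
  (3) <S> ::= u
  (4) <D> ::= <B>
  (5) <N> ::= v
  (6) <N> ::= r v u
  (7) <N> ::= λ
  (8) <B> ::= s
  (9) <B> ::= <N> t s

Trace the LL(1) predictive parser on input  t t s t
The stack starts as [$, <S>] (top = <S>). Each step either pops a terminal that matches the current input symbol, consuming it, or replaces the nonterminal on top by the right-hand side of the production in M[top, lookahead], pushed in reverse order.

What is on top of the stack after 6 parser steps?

s

     Stack        Input      Action
  1  $ <S>        t t s t $  expand <S> ::= t <D> t
  2  $ t <D> t    t t s t $  match t
  3  $ t <D>      t s t $    expand <D> ::= <B>
  4  $ t <B>      t s t $    expand <B> ::= <N> t s
  5  $ t s t <N>  t s t $    expand <N> ::= λ
  6  $ t s t      t s t $    match t
Stack after step 6: $ t s (top = s).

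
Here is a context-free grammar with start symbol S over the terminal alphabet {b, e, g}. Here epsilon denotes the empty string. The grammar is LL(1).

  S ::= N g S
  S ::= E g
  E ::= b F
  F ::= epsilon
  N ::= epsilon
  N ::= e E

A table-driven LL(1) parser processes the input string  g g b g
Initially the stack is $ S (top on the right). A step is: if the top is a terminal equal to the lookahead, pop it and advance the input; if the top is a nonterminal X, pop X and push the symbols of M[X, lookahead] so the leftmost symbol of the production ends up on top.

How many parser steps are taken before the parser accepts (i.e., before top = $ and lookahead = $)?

11

step 1: stack=$ S  input=g g b g $  — expand S ::= N g S
step 2: stack=$ S g N  input=g g b g $  — expand N ::= epsilon
step 3: stack=$ S g  input=g g b g $  — match g
step 4: stack=$ S  input=g b g $  — expand S ::= N g S
step 5: stack=$ S g N  input=g b g $  — expand N ::= epsilon
step 6: stack=$ S g  input=g b g $  — match g
step 7: stack=$ S  input=b g $  — expand S ::= E g
step 8: stack=$ g E  input=b g $  — expand E ::= b F
step 9: stack=$ g F b  input=b g $  — match b
step 10: stack=$ g F  input=g $  — expand F ::= epsilon
step 11: stack=$ g  input=g $  — match g
Accept reached after 11 steps.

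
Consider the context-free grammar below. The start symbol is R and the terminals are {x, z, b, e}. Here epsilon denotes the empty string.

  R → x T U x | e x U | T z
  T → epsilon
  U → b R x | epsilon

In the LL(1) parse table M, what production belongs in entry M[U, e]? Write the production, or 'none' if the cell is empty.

none

FIRST(T): from T→epsilon we get {epsilon}. So FIRST(T) = {epsilon}.
FIRST(U): from U→b R x we get {b}; from U→epsilon we get {epsilon}. So FIRST(U) = {epsilon, b}.
FIRST(R): from R→x T U x we get {x}; from R→e x U we get {e}; from R→T z we get {z}. So FIRST(R) = {e, x, z}.
FOLLOW(R) includes $ since R is the start symbol.
FOLLOW(R): in U→b R x, R is followed by x with FIRST {x}. Thus FOLLOW(R) = {$, x}.
FOLLOW(U): in R→x T U x, U is followed by x with FIRST {x}; in R→e x U, the suffix after U is empty, so FOLLOW(U) ⊇ FOLLOW(R) = {$, x}. Thus FOLLOW(U) = {$, x}.
For U → b R x: FIRST(b R x) = {b}, so it goes in M[U, t] for t ∈ {b}.
For U → epsilon: FIRST(epsilon) = {epsilon}, so it goes in M[U, t] for t ∈ {}; since epsilon ∈ FIRST, also for every t ∈ FOLLOW(U) = {$, x}.
None of these place a production in M[U, e].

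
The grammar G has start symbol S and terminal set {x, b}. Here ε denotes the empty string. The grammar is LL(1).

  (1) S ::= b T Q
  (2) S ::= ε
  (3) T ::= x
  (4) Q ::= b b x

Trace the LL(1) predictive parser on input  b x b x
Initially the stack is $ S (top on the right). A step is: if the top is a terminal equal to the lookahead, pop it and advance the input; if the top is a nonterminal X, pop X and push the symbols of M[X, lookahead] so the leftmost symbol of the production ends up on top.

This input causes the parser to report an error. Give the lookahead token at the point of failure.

x

step 1: stack=$ S  input=b x b x $  — expand S ::= b T Q
step 2: stack=$ Q T b  input=b x b x $  — match b
step 3: stack=$ Q T  input=x b x $  — expand T ::= x
step 4: stack=$ Q x  input=x b x $  — match x
step 5: stack=$ Q  input=b x $  — expand Q ::= b b x
step 6: stack=$ x b b  input=b x $  — match b
step 7: stack=$ x b  input=x $  — error: top is terminal b but lookahead is x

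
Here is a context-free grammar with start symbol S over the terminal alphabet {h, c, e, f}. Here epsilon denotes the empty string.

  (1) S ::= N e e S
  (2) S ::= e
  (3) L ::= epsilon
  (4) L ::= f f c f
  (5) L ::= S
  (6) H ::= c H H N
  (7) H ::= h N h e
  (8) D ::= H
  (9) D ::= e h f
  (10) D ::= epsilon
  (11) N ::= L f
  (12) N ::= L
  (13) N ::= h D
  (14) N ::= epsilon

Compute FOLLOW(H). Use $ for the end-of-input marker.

{c, e, f, h}

FIRST(H): from H::=c H H N we get {c}; from H::=h N h e we get {h}. So FIRST(H) = {c, h}.
FIRST(D): from D::=H we get {c, h}; from D::=e h f we get {e}; from D::=epsilon we get {epsilon}. So FIRST(D) = {epsilon, c, e, h}.
FIRST(S): from S::=N e e S we get {e, f, h}; from S::=e we get {e}. So FIRST(S) = {e, f, h}.
FIRST(L): from L::=epsilon we get {epsilon}; from L::=f f c f we get {f}; from L::=S we get {e, f, h}. So FIRST(L) = {epsilon, e, f, h}.
FIRST(N): from N::=L f we get {e, f, h}; from N::=L we get {epsilon, e, f, h}; from N::=h D we get {h}; from N::=epsilon we get {epsilon}. So FIRST(N) = {epsilon, e, f, h}.
FOLLOW(S) includes $ since S is the start symbol.
FOLLOW(S): in S::=N e e S, the suffix after S is empty (adds nothing new); in L::=S, the suffix after S is empty, so FOLLOW(S) ⊇ FOLLOW(L) = {c, e, f, h}. Thus FOLLOW(S) = {$, c, e, f, h}.
FOLLOW(L): in N::=L f, L is followed by f with FIRST {f}; in N::=L, the suffix after L is empty, so FOLLOW(L) ⊇ FOLLOW(N) = {c, e, f, h}. Thus FOLLOW(L) = {c, e, f, h}.
FOLLOW(H): in H::=c H H N (occurrence 1), H is followed by H N with FIRST {c, h}; in H::=c H H N (occurrence 2), H is followed by N with FIRST {epsilon, e, f, h}; in H::=c H H N (occurrence 2), the suffix after H is nullable (adds nothing new); in D::=H, the suffix after H is empty, so FOLLOW(H) ⊇ FOLLOW(D) = {c, e, f, h}. Thus FOLLOW(H) = {c, e, f, h}.
FOLLOW(N): in S::=N e e S, N is followed by e e S with FIRST {e}; in H::=c H H N, the suffix after N is empty, so FOLLOW(N) ⊇ FOLLOW(H) = {c, e, f, h}; in H::=h N h e, N is followed by h e with FIRST {h}. Thus FOLLOW(N) = {c, e, f, h}.
FOLLOW(D): in N::=h D, the suffix after D is empty, so FOLLOW(D) ⊇ FOLLOW(N) = {c, e, f, h}. Thus FOLLOW(D) = {c, e, f, h}.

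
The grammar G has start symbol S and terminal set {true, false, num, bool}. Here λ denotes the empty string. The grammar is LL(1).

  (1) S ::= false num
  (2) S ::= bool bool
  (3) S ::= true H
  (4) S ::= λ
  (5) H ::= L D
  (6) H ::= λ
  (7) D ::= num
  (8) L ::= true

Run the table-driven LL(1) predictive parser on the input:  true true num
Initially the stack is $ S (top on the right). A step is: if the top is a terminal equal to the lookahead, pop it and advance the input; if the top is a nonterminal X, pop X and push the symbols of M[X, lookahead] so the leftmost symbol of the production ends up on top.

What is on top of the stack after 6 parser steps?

num

     Stack     Input            Action
  1  $ S       true true num $  expand S ::= true H
  2  $ H true  true true num $  match true
  3  $ H       true num $       expand H ::= L D
  4  $ D L     true num $       expand L ::= true
  5  $ D true  true num $       match true
  6  $ D       num $            expand D ::= num
Stack after step 6: $ num (top = num).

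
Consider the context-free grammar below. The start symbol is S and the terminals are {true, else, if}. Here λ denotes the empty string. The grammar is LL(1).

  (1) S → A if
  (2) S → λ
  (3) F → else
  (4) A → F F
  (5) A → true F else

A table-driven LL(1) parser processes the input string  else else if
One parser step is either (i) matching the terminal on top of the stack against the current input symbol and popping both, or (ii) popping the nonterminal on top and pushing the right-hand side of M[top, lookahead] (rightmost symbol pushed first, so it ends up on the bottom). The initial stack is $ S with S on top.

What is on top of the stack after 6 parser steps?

if

step 1: stack=$ S  input=else else if $  — expand S → A if
step 2: stack=$ if A  input=else else if $  — expand A → F F
step 3: stack=$ if F F  input=else else if $  — expand F → else
step 4: stack=$ if F else  input=else else if $  — match else
step 5: stack=$ if F  input=else if $  — expand F → else
step 6: stack=$ if else  input=else if $  — match else
Stack after step 6: $ if (top = if).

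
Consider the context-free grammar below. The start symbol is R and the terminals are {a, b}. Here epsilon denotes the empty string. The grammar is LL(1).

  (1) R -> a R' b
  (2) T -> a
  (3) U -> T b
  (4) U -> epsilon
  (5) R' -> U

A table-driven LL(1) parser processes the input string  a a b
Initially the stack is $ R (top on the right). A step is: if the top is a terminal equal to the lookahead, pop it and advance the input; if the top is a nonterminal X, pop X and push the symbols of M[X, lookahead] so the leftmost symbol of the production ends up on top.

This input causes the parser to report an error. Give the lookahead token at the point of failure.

$

     Stack     Input    Action
  1  $ R       a a b $  expand R -> a R' b
  2  $ b R' a  a a b $  match a
  3  $ b R'    a b $    expand R' -> U
  4  $ b U     a b $    expand U -> T b
  5  $ b b T   a b $    expand T -> a
  6  $ b b a   a b $    match a
  7  $ b b     b $      match b
  8  $ b       $        error: top is terminal b but lookahead is $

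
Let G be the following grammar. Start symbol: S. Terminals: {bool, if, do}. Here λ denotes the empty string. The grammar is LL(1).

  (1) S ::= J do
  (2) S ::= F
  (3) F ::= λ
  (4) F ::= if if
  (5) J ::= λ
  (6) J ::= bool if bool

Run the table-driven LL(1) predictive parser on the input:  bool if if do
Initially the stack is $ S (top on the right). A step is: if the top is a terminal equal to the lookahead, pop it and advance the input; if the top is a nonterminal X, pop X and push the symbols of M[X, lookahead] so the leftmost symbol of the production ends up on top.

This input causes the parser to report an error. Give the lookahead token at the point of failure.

step 1: stack=$ S  input=bool if if do $  — expand S ::= J do
step 2: stack=$ do J  input=bool if if do $  — expand J ::= bool if bool
step 3: stack=$ do bool if bool  input=bool if if do $  — match bool
step 4: stack=$ do bool if  input=if if do $  — match if
step 5: stack=$ do bool  input=if do $  — error: top is terminal bool but lookahead is if

if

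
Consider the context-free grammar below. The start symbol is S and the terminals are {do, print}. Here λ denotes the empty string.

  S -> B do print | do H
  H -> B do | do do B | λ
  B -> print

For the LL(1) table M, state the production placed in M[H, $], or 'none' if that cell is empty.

FIRST(B): from B->print we get {print}. So FIRST(B) = {print}.
FIRST(S): from S->B do print we get {print}; from S->do H we get {do}. So FIRST(S) = {do, print}.
FIRST(H): from H->B do we get {print}; from H->do do B we get {do}; from H->λ we get {λ}. So FIRST(H) = {λ, do, print}.
FOLLOW(S) includes $ since S is the start symbol.
FOLLOW(S): S appears on no right-hand side. Thus FOLLOW(S) = {$}.
FOLLOW(H): in S->do H, the suffix after H is empty, so FOLLOW(H) ⊇ FOLLOW(S) = {$}. Thus FOLLOW(H) = {$}.
For H -> B do: FIRST(B do) = {print}, so it goes in M[H, t] for t ∈ {print}.
For H -> do do B: FIRST(do do B) = {do}, so it goes in M[H, t] for t ∈ {do}.
For H -> λ: FIRST(λ) = {λ}, so it goes in M[H, t] for t ∈ {}; since λ ∈ FIRST, also for every t ∈ FOLLOW(H) = {$}.

H -> λ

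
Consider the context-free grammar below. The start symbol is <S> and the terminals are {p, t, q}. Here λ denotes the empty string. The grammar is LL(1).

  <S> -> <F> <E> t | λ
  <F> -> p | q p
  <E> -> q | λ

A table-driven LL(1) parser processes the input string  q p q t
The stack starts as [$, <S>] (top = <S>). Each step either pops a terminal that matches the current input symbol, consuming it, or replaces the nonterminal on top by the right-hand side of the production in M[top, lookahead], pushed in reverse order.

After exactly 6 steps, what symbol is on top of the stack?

t

step 1: stack=$ <S>  input=q p q t $  — expand <S> -> <F> <E> t
step 2: stack=$ t <E> <F>  input=q p q t $  — expand <F> -> q p
step 3: stack=$ t <E> p q  input=q p q t $  — match q
step 4: stack=$ t <E> p  input=p q t $  — match p
step 5: stack=$ t <E>  input=q t $  — expand <E> -> q
step 6: stack=$ t q  input=q t $  — match q
Stack after step 6: $ t (top = t).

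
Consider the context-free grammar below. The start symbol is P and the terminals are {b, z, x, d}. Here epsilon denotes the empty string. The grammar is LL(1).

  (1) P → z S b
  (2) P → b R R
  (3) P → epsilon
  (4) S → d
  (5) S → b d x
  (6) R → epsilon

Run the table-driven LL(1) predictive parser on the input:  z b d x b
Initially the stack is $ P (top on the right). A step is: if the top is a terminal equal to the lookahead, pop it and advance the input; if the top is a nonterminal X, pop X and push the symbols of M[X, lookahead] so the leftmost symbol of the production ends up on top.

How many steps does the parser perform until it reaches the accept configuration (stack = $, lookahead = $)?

     Stack      Input        Action
  1  $ P        z b d x b $  expand P → z S b
  2  $ b S z    z b d x b $  match z
  3  $ b S      b d x b $    expand S → b d x
  4  $ b x d b  b d x b $    match b
  5  $ b x d    d x b $      match d
  6  $ b x      x b $        match x
  7  $ b        b $          match b
Accept reached after 7 steps.

7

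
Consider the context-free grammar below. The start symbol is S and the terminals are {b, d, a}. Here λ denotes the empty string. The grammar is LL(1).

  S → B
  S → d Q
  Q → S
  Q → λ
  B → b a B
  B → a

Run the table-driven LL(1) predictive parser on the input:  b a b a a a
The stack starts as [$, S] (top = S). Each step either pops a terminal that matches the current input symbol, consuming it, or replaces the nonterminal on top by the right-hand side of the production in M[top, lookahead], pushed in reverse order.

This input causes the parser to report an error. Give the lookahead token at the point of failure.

a

      Stack    Input          Action
   1  $ S      b a b a a a $  expand S → B
   2  $ B      b a b a a a $  expand B → b a B
   3  $ B a b  b a b a a a $  match b
   4  $ B a    a b a a a $    match a
   5  $ B      b a a a $      expand B → b a B
   6  $ B a b  b a a a $      match b
   7  $ B a    a a a $        match a
   8  $ B      a a $          expand B → a
   9  $ a      a a $          match a
  10  $        a $            error: stack empty but input remains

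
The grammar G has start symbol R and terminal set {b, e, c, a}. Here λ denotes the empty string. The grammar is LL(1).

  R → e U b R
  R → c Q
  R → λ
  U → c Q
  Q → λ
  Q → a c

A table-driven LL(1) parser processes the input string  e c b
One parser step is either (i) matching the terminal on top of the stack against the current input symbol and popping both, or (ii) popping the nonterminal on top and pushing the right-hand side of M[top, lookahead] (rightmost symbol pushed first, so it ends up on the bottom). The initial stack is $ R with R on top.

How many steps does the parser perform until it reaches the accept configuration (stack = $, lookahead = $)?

step 1: stack=$ R  input=e c b $  — expand R → e U b R
step 2: stack=$ R b U e  input=e c b $  — match e
step 3: stack=$ R b U  input=c b $  — expand U → c Q
step 4: stack=$ R b Q c  input=c b $  — match c
step 5: stack=$ R b Q  input=b $  — expand Q → λ
step 6: stack=$ R b  input=b $  — match b
step 7: stack=$ R  input=$  — expand R → λ
Accept reached after 7 steps.

7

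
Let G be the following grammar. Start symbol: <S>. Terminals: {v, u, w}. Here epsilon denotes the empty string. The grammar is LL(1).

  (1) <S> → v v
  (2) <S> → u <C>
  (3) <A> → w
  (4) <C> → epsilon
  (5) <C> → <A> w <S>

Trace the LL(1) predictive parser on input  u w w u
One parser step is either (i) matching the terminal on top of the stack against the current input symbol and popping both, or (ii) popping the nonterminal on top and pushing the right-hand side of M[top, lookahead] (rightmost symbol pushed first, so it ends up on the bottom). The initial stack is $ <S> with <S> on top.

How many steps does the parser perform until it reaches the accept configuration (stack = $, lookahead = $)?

9

     Stack        Input      Action
  1  $ <S>        u w w u $  expand <S> → u <C>
  2  $ <C> u      u w w u $  match u
  3  $ <C>        w w u $    expand <C> → <A> w <S>
  4  $ <S> w <A>  w w u $    expand <A> → w
  5  $ <S> w w    w w u $    match w
  6  $ <S> w      w u $      match w
  7  $ <S>        u $        expand <S> → u <C>
  8  $ <C> u      u $        match u
  9  $ <C>        $          expand <C> → epsilon
Accept reached after 9 steps.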